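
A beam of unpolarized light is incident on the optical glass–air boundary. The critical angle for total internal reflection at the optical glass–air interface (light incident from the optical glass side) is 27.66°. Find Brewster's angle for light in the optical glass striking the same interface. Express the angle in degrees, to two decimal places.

At the critical angle sin θ_c = n₂/n₁, giving n₂/n₁ = sin 27.66° = 0.4642.
Then tan θ_B = n₂/n₁ = 0.4642, so θ_B = arctan 0.4642 = 24.90°.

θ_B ≈ 24.90°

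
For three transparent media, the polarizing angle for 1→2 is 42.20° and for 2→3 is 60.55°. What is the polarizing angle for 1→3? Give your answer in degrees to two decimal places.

n₂/n₁ = tan 42.20° = 0.9067 and n₃/n₂ = tan 60.55° = 1.7711.
Multiplying, n₃/n₁ = 0.9067 × 1.7711 = 1.6059, and θ_B(1→3) = arctan 1.6059 = 58.09°.

θ_B ≈ 58.09°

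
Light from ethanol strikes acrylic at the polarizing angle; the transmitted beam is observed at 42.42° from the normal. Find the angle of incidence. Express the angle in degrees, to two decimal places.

θ_B ≈ 47.58°

At Brewster's angle the reflected and refracted rays are perpendicular, so θ_B + θ_t = 90°.
θ_B = 90° − 42.42° = 47.58°.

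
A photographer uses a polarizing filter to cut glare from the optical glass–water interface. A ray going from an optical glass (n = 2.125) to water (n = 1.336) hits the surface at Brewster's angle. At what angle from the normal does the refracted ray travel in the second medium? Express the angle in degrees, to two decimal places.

θ_t ≈ 57.84°

θ_B = arctan(n₂/n₁) = arctan(1.336/2.125) = 32.16°.
At Brewster's angle the reflected and refracted rays are perpendicular, so θ_t = 90° − θ_B = 90° − 32.16° = 57.84°.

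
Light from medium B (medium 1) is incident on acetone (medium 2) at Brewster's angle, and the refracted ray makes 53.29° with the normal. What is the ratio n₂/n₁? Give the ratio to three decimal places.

n₂/n₁ ≈ 0.746

At Brewster incidence θ_B = 90° − θ_t = 90° − 53.29° = 36.71°.
tan θ_B = n₂/n₁, so n₂/n₁ = tan 36.71° = 0.746.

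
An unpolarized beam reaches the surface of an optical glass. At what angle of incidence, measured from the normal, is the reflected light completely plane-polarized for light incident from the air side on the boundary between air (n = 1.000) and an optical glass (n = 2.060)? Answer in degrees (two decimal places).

The reflected p-component vanishes when tan θ_B = n₂/n₁.
Brewster's condition: tan θ_B = n₂/n₁ = 2.060/1.000 = 2.0600. Taking the arctangent, θ_B = 64.11°.

θ_B ≈ 64.11°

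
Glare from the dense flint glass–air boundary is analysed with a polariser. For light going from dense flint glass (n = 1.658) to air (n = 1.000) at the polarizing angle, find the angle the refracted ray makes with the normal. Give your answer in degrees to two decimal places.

θ_t ≈ 58.90°

First find Brewster's angle: tan θ_B = 1.000/1.658 = 0.6031, giving θ_B = 31.10°.
Since θ_B + θ_t = 90° at Brewster incidence, θ_t = 90° − 31.10° = 58.90°.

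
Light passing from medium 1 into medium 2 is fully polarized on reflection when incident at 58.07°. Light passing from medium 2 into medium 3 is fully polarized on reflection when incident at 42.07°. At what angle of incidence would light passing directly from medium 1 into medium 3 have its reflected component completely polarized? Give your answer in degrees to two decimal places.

θ_B ≈ 55.38°

Each Brewster angle gives a ratio: n₂/n₁ = tan 58.07° = 1.6047, n₃/n₂ = tan 42.07° = 0.9026.
Multiplying, n₃/n₁ = 1.6047 × 0.9026 = 1.4484, and θ_B(1→3) = arctan 1.4484 = 55.38°.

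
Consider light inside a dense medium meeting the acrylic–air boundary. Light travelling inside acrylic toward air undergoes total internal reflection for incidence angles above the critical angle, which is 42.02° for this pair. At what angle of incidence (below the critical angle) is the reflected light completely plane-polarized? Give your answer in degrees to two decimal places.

θ_B ≈ 33.80°

n₂/n₁ = sin θ_c = sin 42.02° = 0.6694.
tan θ_B equals the same ratio, so θ_B = arctan(0.6694) = 33.80°.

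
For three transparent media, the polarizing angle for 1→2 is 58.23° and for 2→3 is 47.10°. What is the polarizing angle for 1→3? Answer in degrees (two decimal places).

θ_B ≈ 60.08°

n₂/n₁ = tan 58.23° = 1.6147 and n₃/n₂ = tan 47.10° = 1.0761.
Multiplying, n₃/n₁ = 1.6147 × 1.0761 = 1.7376, and θ_B(1→3) = arctan 1.7376 = 60.08°.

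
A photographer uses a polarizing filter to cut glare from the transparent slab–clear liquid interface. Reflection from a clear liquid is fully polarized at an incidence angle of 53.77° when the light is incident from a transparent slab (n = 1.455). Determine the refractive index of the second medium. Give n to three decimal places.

n ≈ 1.986

At the polarizing angle, tan θ_B = n₂/n₁ with n₁ on the incident side (a transparent slab) and n₂ on the transmitted side (a clear liquid).
n₂ = n₁ tan θ_B = 1.455 × tan 53.77° = 1.986.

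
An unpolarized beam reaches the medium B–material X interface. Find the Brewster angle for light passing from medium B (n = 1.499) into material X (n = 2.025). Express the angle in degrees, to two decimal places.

θ_B ≈ 53.49°

At Brewster's angle the reflected and refracted rays are perpendicular, which with Snell's law gives tan θ_B = n₂/n₁.
Here n₂/n₁ = 2.025/1.499 = 1.3509, and Brewster's law gives tan θ_B = n₂/n₁.
θ_B = arctan(1.3509) = 53.49°.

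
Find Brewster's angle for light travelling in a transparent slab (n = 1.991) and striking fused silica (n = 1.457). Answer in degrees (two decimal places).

Here n₂/n₁ = 1.457/1.991 = 0.7318, and Brewster's law gives tan θ_B = n₂/n₁.
θ_B = arctan(0.7318) = 36.20°.

θ_B ≈ 36.20°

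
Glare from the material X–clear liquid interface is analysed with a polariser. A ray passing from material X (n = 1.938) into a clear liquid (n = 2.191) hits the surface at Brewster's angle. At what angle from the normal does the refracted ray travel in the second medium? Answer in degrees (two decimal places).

θ_t ≈ 41.49°

tan θ_B = n₂/n₁ = 2.191/1.938 = 1.1305, so θ_B = 48.51°.
At Brewster's angle the reflected and refracted rays are perpendicular, so θ_t = 90° − θ_B = 90° − 48.51° = 41.49°.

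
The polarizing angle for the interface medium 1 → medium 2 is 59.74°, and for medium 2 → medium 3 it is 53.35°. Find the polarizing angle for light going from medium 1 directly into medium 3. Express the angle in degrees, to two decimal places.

θ_B ≈ 66.54°

tan θ_B(1→2) = n₂/n₁ = tan 59.74° = 1.7140.
tan θ_B(2→3) = n₃/n₂ = tan 53.35° = 1.3440.
Multiplying, n₃/n₁ = 1.7140 × 1.3440 = 2.3038, and θ_B(1→3) = arctan 2.3038 = 66.54°.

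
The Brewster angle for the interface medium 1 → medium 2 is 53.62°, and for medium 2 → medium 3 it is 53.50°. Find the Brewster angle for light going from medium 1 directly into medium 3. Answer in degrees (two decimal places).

tan θ_B(1→2) = n₂/n₁ = tan 53.62° = 1.3574.
tan θ_B(2→3) = n₃/n₂ = tan 53.50° = 1.3514.
n₃/n₁ = 1.8344. Then tan θ_B(1→3) = n₃/n₁, so θ_B(1→3) = arctan(1.8344) = 61.40°.

θ_B ≈ 61.40°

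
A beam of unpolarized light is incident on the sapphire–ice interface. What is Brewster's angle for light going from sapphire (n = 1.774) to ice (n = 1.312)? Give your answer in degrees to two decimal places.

At Brewster's angle the reflected and refracted rays are perpendicular, which with Snell's law gives tan θ_B = n₂/n₁.
Brewster's condition: tan θ_B = n₂/n₁ = 1.312/1.774 = 0.7396.
So θ_B = arctan 0.7396 = 36.49°.

θ_B ≈ 36.49°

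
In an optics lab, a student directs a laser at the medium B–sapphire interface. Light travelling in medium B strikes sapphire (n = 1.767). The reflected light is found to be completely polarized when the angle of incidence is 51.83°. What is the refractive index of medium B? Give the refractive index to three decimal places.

n ≈ 1.389

Brewster's law: tan θ_B = n₂/n₁ (light incident in medium B, refracted into sapphire).
n₁ = n₂ / tan θ_B = 1.767 / tan 51.83° = 1.389.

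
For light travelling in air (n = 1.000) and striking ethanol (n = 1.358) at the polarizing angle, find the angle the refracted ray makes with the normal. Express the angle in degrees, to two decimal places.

θ_B = arctan(n₂/n₁) = arctan(1.358/1.000) = 53.63°.
The refracted ray is perpendicular to the reflected ray, so θ_t = 90° − θ_B = 36.37°.

θ_t ≈ 36.37°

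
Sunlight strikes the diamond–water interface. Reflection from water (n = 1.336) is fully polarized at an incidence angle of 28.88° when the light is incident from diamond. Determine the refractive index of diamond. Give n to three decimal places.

n ≈ 2.422

Brewster's law: tan θ_B = n₂/n₁ (light incident in diamond, refracted into water).
n₁ = n₂ / tan θ_B = 1.336 / tan 28.88° = 2.422.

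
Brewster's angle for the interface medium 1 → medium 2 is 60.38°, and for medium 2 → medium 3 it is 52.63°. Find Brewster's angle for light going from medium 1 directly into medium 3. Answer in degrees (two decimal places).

θ_B ≈ 66.53°

Each Brewster angle gives a ratio: n₂/n₁ = tan 60.38° = 1.7589, n₃/n₂ = tan 52.63° = 1.3094.
So n₃/n₁ = (n₂/n₁)(n₃/n₂) = 1.7589 × 1.3094 = 2.3030.
θ_B(1→3) = arctan(2.3030) = 66.53°.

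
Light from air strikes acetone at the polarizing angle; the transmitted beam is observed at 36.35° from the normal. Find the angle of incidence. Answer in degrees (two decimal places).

Since the reflected and refracted rays are at right angles at the polarizing angle, θ_B + θ_t = 90°.
So θ_B = 90° − θ_t = 90° − 36.35° = 53.65°.

θ_B ≈ 53.65°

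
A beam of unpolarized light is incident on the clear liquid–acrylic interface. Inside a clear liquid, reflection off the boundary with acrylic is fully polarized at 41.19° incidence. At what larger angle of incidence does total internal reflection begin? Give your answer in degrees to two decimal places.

n₂/n₁ = tan 41.19° = 0.8751; the critical angle satisfies sin θ_c = n₂/n₁.
θ_c = arcsin(0.8751) = 61.06°.

θ_c ≈ 61.06°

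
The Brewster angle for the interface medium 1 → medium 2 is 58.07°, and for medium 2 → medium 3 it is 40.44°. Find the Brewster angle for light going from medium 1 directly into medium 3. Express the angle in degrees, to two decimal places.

tan θ_B(1→2) = n₂/n₁ = tan 58.07° = 1.6047.
tan θ_B(2→3) = n₃/n₂ = tan 40.44° = 0.8523.
Multiplying, n₃/n₁ = 1.6047 × 0.8523 = 1.3676, and θ_B(1→3) = arctan 1.3676 = 53.83°.

θ_B ≈ 53.83°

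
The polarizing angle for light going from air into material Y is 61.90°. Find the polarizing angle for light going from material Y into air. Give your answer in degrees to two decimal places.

θ_B' ≈ 28.10°

The two Brewster angles are complementary: θ_B' = 90° − θ_B = 90° − 61.90° = 28.10°.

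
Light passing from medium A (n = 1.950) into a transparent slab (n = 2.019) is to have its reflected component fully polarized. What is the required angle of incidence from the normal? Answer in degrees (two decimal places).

At Brewster's angle the reflected and refracted rays are perpendicular, which with Snell's law gives tan θ_B = n₂/n₁.
Brewster's condition: tan θ_B = n₂/n₁ = 2.019/1.950 = 1.0354. Taking the arctangent, θ_B = 46.00°.

θ_B ≈ 46.00°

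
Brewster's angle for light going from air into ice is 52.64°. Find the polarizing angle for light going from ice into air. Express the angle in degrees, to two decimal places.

θ_B' ≈ 37.36°

The two Brewster angles are complementary: θ_B' = 90° − θ_B = 90° − 52.64° = 37.36°.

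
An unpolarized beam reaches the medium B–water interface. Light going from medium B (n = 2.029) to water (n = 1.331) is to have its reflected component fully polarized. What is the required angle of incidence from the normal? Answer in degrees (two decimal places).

tan θ_B = n₂/n₁ = 1.331/2.029 = 0.6560.
θ_B = arctan(0.6560) = 33.26°.

θ_B ≈ 33.26°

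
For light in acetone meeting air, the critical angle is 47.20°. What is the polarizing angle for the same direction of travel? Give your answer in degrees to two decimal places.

θ_B ≈ 36.27°

At the critical angle sin θ_c = n₂/n₁, giving n₂/n₁ = sin 47.20° = 0.7337.
Then tan θ_B = n₂/n₁ = 0.7337, so θ_B = arctan 0.7337 = 36.27°.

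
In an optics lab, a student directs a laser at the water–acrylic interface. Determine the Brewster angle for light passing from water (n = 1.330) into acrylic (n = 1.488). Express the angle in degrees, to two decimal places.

Here n₂/n₁ = 1.488/1.330 = 1.1188, and Brewster's law gives tan θ_B = n₂/n₁.
θ_B = arctan(1.1188) = 48.21°.

θ_B ≈ 48.21°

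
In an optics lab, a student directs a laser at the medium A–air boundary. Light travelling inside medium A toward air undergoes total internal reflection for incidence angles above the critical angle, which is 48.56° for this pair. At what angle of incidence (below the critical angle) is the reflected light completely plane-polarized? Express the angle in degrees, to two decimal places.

n₂/n₁ = sin θ_c = sin 48.56° = 0.7496.
tan θ_B equals the same ratio, so θ_B = arctan(0.7496) = 36.86°.

θ_B ≈ 36.86°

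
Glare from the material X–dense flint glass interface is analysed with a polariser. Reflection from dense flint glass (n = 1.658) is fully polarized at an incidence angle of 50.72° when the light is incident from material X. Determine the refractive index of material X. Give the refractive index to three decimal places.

n ≈ 1.356

Brewster's law: tan θ_B = n₂/n₁ (light incident in material X, refracted into dense flint glass).
n₁ = n₂ / tan θ_B = 1.658 / tan 50.72° = 1.356.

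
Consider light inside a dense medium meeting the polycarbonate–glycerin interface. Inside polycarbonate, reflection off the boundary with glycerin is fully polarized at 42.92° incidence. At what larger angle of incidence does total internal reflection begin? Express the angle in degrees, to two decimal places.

tan θ_B = n₂/n₁ = tan 42.92° = 0.9299.
Total internal reflection: sin θ_c = n₂/n₁ = 0.9299.
θ_c = arcsin(0.9299) = 68.42°.

θ_c ≈ 68.42°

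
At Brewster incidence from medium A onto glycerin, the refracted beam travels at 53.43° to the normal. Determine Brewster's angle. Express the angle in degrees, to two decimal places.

Since the reflected and refracted rays are at right angles at the polarizing angle, θ_B + θ_t = 90°.
So θ_B = 90° − θ_t = 90° − 53.43° = 36.57°.

θ_B ≈ 36.57°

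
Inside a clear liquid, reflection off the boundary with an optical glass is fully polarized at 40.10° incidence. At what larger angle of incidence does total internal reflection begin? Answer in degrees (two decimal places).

θ_c ≈ 57.36°

tan θ_B = n₂/n₁ = tan 40.10° = 0.8421.
Total internal reflection: sin θ_c = n₂/n₁ = 0.8421.
θ_c = arcsin(0.8421) = 57.36°.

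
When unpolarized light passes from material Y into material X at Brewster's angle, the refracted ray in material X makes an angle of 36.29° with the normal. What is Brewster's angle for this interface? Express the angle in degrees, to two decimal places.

θ_B ≈ 53.71°

Brewster's condition makes the reflected and refracted beams perpendicular: θ_B + θ_t = 90°.
So θ_B = 90° − θ_t = 90° − 36.29° = 53.71°.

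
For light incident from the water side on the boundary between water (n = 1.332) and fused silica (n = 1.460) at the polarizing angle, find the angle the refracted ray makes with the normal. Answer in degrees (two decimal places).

θ_t ≈ 42.38°

First find Brewster's angle: tan θ_B = 1.460/1.332 = 1.0961, giving θ_B = 47.62°.
Since θ_B + θ_t = 90° at Brewster incidence, θ_t = 90° − 47.62° = 42.38°.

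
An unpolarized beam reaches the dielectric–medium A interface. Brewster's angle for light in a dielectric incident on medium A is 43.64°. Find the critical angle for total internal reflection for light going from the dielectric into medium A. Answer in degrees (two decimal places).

θ_c ≈ 72.48°

tan θ_B = n₂/n₁ = tan 43.64° = 0.9536.
Total internal reflection: sin θ_c = n₂/n₁ = 0.9536.
θ_c = arcsin(0.9536) = 72.48°.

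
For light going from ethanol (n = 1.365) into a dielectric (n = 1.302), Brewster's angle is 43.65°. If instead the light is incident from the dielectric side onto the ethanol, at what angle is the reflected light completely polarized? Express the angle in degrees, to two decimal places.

θ_B' ≈ 46.35°

tan θ_B' = n₁/n₂ = 1/tan θ_B, so θ_B' = 90° − θ_B.
θ_B' = 90° − 43.65° = 46.35°.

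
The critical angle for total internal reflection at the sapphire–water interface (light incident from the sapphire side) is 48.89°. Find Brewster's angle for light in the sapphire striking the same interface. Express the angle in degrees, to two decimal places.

θ_B ≈ 37.00°

n₂/n₁ = sin θ_c = sin 48.89° = 0.7534.
tan θ_B equals the same ratio, so θ_B = arctan(0.7534) = 37.00°.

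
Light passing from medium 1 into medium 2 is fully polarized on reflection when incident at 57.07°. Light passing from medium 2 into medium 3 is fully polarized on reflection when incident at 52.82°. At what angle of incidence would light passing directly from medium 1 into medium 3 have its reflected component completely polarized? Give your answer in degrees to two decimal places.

n₂/n₁ = tan 57.07° = 1.5440 and n₃/n₂ = tan 52.82° = 1.3184.
Multiplying, n₃/n₁ = 1.5440 × 1.3184 = 2.0356, and θ_B(1→3) = arctan 2.0356 = 63.84°.

θ_B ≈ 63.84°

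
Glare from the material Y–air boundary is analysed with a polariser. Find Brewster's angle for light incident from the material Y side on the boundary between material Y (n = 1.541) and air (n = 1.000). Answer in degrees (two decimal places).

tan θ_B = n₂/n₁ = 1.000/1.541 = 0.6489.
So θ_B = arctan 0.6489 = 32.98°.

θ_B ≈ 32.98°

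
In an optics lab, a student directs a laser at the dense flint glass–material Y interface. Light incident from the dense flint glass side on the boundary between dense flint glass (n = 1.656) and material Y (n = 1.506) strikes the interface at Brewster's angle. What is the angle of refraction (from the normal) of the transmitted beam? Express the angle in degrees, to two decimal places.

θ_B = arctan(n₂/n₁) = arctan(1.506/1.656) = 42.28°.
The refracted ray is perpendicular to the reflected ray, so θ_t = 90° − θ_B = 47.72°.

θ_t ≈ 47.72°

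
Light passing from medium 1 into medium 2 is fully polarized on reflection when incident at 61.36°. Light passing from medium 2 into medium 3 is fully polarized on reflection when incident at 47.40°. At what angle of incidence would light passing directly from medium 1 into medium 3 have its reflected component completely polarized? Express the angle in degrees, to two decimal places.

Each Brewster angle gives a ratio: n₂/n₁ = tan 61.36° = 1.8311, n₃/n₂ = tan 47.40° = 1.0875.
So n₃/n₁ = (n₂/n₁)(n₃/n₂) = 1.8311 × 1.0875 = 1.9913.
θ_B(1→3) = arctan(1.9913) = 63.33°.

θ_B ≈ 63.33°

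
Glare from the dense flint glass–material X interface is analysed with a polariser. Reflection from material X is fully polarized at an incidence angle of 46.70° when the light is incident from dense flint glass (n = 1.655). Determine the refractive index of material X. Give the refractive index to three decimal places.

Full polarization of the reflected beam means tan θ_B = n₂/n₁, where n₁ is the incident medium (dense flint glass).
n₂ = n₁ tan θ_B = 1.655 × tan 46.70° = 1.756.

n ≈ 1.756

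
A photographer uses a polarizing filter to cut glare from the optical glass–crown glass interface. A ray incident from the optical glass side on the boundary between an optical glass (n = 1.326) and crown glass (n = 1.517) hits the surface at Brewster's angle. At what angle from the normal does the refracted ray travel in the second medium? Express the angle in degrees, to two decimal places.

First find Brewster's angle: tan θ_B = 1.517/1.326 = 1.1440, giving θ_B = 48.84°.
The refracted ray is perpendicular to the reflected ray, so θ_t = 90° − θ_B = 41.16°.

θ_t ≈ 41.16°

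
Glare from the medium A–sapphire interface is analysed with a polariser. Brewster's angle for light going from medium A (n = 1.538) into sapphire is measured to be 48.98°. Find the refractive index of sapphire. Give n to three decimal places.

n ≈ 1.768

Brewster's law: tan θ_B = n₂/n₁ (light incident in medium A, refracted into sapphire).
n₂ = n₁ tan θ_B = 1.538 × tan 48.98° = 1.768.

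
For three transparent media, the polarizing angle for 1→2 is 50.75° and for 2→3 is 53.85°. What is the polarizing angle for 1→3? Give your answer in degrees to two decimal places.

θ_B ≈ 59.17°

n₂/n₁ = tan 50.75° = 1.2239 and n₃/n₂ = tan 53.85° = 1.3688.
n₃/n₁ = 1.6754. Then tan θ_B(1→3) = n₃/n₁, so θ_B(1→3) = arctan(1.6754) = 59.17°.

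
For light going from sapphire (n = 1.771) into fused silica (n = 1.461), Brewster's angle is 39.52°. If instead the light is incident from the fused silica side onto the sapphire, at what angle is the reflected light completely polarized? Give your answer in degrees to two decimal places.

The two Brewster angles are complementary: θ_B' = 90° − θ_B = 90° − 39.52° = 50.48°.

θ_B' ≈ 50.48°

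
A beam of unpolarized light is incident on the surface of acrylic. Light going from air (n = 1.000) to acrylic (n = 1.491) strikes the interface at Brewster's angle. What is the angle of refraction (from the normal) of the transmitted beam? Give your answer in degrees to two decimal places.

θ_t ≈ 33.85°

θ_B = arctan(n₂/n₁) = arctan(1.491/1.000) = 56.15°.
At Brewster's angle the reflected and refracted rays are perpendicular, so θ_t = 90° − θ_B = 90° − 56.15° = 33.85°.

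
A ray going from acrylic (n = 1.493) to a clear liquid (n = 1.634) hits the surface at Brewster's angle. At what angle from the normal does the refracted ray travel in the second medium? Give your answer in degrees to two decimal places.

θ_B = arctan(n₂/n₁) = arctan(1.634/1.493) = 47.58°.
The refracted ray is perpendicular to the reflected ray, so θ_t = 90° − θ_B = 42.42°.

θ_t ≈ 42.42°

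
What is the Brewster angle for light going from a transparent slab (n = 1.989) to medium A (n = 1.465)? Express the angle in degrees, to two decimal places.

θ_B ≈ 36.37°

Brewster's condition: tan θ_B = n₂/n₁ = 1.465/1.989 = 0.7366.
So θ_B = arctan 0.7366 = 36.37°.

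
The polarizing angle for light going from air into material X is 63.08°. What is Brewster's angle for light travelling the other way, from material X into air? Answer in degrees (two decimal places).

The two Brewster angles are complementary: θ_B' = 90° − θ_B = 90° − 63.08° = 26.92°.

θ_B' ≈ 26.92°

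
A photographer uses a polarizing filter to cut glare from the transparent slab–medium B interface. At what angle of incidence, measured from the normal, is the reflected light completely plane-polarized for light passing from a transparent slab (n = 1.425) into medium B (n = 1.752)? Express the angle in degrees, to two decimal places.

Brewster's condition: tan θ_B = n₂/n₁ = 1.752/1.425 = 1.2295.
So θ_B = arctan 1.2295 = 50.88°.

θ_B ≈ 50.88°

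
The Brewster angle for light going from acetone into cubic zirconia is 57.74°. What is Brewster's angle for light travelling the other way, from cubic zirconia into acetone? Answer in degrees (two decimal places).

The two Brewster angles are complementary: θ_B' = 90° − θ_B = 90° − 57.74° = 32.26°.

θ_B' ≈ 32.26°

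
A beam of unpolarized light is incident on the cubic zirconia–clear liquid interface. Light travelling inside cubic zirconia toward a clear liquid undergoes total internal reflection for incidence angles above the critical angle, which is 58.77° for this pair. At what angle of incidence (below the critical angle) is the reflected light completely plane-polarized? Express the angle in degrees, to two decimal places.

θ_B ≈ 40.53°

At the critical angle sin θ_c = n₂/n₁, giving n₂/n₁ = sin 58.77° = 0.8551.
Then tan θ_B = n₂/n₁ = 0.8551, so θ_B = arctan 0.8551 = 40.53°.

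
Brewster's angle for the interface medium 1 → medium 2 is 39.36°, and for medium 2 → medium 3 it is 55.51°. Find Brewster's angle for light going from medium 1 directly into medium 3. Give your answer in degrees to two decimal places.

θ_B ≈ 50.05°

n₂/n₁ = tan 39.36° = 0.8202 and n₃/n₂ = tan 55.51° = 1.4556.
n₃/n₁ = 1.1939. Then tan θ_B(1→3) = n₃/n₁, so θ_B(1→3) = arctan(1.1939) = 50.05°.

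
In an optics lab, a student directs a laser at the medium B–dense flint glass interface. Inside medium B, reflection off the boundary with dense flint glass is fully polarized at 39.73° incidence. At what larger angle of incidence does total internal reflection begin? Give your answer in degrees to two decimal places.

From Brewster, n₂/n₁ = tan θ_B = tan 39.73° = 0.8311.
Then sin θ_c = n₂/n₁ = 0.8311, so θ_c = arcsin 0.8311 = 56.21°.

θ_c ≈ 56.21°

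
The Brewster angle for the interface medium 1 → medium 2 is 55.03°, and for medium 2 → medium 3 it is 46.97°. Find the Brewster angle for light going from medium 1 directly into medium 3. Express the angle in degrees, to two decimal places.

tan θ_B(1→2) = n₂/n₁ = tan 55.03° = 1.4297.
tan θ_B(2→3) = n₃/n₂ = tan 46.97° = 1.0712.
n₃/n₁ = 1.5316. Then tan θ_B(1→3) = n₃/n₁, so θ_B(1→3) = arctan(1.5316) = 56.86°.

θ_B ≈ 56.86°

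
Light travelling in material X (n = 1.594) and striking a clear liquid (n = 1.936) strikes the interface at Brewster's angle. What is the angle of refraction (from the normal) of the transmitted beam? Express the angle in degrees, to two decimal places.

θ_t ≈ 39.47°

θ_B = arctan(n₂/n₁) = arctan(1.936/1.594) = 50.53°.
Since θ_B + θ_t = 90° at Brewster incidence, θ_t = 90° − 50.53° = 39.47°.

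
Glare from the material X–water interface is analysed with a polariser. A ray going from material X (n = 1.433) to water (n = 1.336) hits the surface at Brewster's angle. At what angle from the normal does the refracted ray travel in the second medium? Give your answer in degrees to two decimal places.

θ_B = arctan(n₂/n₁) = arctan(1.336/1.433) = 42.99°.
At Brewster's angle the reflected and refracted rays are perpendicular, so θ_t = 90° − θ_B = 90° − 42.99° = 47.01°.

θ_t ≈ 47.01°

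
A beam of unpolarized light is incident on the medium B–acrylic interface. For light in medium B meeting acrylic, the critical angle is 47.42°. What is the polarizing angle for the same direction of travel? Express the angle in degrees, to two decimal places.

θ_B ≈ 36.37°

n₂/n₁ = sin θ_c = sin 47.42° = 0.7363.
tan θ_B equals the same ratio, so θ_B = arctan(0.7363) = 36.37°.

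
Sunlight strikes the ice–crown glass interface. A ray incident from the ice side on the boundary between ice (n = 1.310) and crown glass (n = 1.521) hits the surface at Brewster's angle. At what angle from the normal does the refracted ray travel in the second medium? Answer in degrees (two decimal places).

First find Brewster's angle: tan θ_B = 1.521/1.310 = 1.1611, giving θ_B = 49.26°.
Since θ_B + θ_t = 90° at Brewster incidence, θ_t = 90° − 49.26° = 40.74°.

θ_t ≈ 40.74°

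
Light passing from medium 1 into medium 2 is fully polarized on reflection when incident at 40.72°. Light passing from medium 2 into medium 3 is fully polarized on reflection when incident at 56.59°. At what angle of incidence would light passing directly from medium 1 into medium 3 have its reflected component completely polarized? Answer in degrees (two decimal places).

tan θ_B(1→2) = n₂/n₁ = tan 40.72° = 0.8607.
tan θ_B(2→3) = n₃/n₂ = tan 56.59° = 1.5160.
Multiplying, n₃/n₁ = 0.8607 × 1.5160 = 1.3049, and θ_B(1→3) = arctan 1.3049 = 52.54°.

θ_B ≈ 52.54°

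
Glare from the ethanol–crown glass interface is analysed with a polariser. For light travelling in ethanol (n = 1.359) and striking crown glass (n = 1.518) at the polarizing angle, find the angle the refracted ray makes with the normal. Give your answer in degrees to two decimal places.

θ_t ≈ 41.84°

θ_B = arctan(n₂/n₁) = arctan(1.518/1.359) = 48.16°.
Since θ_B + θ_t = 90° at Brewster incidence, θ_t = 90° − 48.16° = 41.84°.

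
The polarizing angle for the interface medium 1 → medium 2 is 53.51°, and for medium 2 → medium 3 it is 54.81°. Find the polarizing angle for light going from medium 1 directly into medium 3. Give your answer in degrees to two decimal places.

n₂/n₁ = tan 53.51° = 1.3519 and n₃/n₂ = tan 54.81° = 1.4181.
So n₃/n₁ = (n₂/n₁)(n₃/n₂) = 1.3519 × 1.4181 = 1.9172.
θ_B(1→3) = arctan(1.9172) = 62.45°.

θ_B ≈ 62.45°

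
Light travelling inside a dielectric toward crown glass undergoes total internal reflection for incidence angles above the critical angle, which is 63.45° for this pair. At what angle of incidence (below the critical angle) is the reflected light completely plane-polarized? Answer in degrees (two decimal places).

θ_B ≈ 41.81°

At the critical angle sin θ_c = n₂/n₁, giving n₂/n₁ = sin 63.45° = 0.8945.
Then tan θ_B = n₂/n₁ = 0.8945, so θ_B = arctan 0.8945 = 41.81°.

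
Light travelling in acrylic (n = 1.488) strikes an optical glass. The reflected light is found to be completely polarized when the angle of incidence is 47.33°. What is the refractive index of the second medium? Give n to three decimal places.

Brewster's law: tan θ_B = n₂/n₁ (light incident in acrylic, refracted into an optical glass).
n₂ = n₁ tan θ_B = 1.488 × tan 47.33° = 1.614.

n ≈ 1.614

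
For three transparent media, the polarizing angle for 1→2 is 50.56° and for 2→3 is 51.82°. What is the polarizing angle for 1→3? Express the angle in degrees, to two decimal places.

n₂/n₁ = tan 50.56° = 1.2157 and n₃/n₂ = tan 51.82° = 1.2717.
Multiplying, n₃/n₁ = 1.2157 × 1.2717 = 1.5460, and θ_B(1→3) = arctan 1.5460 = 57.10°.

θ_B ≈ 57.10°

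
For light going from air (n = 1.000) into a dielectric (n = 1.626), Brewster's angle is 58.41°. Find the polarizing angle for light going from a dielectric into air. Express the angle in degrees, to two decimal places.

tan θ_B' = n₁/n₂ = 1/tan θ_B, so θ_B' = 90° − θ_B.
θ_B' = 90° − 58.41° = 31.59°.

θ_B' ≈ 31.59°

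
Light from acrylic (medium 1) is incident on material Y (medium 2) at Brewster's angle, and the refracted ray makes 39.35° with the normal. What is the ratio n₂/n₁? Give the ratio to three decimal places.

n₂/n₁ ≈ 1.220

At Brewster incidence θ_B = 90° − θ_t = 90° − 39.35° = 50.65°.
Then n₂/n₁ = tan θ_B = tan 50.65° = 1.220.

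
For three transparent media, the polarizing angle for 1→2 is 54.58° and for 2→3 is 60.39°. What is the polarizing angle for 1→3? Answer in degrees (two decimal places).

θ_B ≈ 67.99°

n₂/n₁ = tan 54.58° = 1.4061 and n₃/n₂ = tan 60.39° = 1.7596.
Multiplying, n₃/n₁ = 1.4061 × 1.7596 = 2.4742, and θ_B(1→3) = arctan 2.4742 = 67.99°.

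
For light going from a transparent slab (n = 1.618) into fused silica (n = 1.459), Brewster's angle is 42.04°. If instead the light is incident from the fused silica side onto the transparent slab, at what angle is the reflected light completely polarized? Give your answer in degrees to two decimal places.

θ_B' ≈ 47.96°

tan θ_B' = n₁/n₂ = 1/tan θ_B, so θ_B' = 90° − θ_B.
θ_B' = 90° − 42.04° = 47.96°.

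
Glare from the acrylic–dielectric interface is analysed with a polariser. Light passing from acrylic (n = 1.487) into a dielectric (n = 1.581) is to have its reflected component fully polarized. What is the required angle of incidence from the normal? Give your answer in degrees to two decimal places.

At Brewster's angle the reflected and refracted rays are perpendicular, which with Snell's law gives tan θ_B = n₂/n₁.
Brewster's condition: tan θ_B = n₂/n₁ = 1.581/1.487 = 1.0632.
So θ_B = arctan 1.0632 = 46.75°.

θ_B ≈ 46.75°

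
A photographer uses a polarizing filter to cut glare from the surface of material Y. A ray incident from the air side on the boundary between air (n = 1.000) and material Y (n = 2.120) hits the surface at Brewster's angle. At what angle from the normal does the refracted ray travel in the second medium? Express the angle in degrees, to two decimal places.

θ_t ≈ 25.25°

First find Brewster's angle: tan θ_B = 2.120/1.000 = 2.1200, giving θ_B = 64.75°.
Since θ_B + θ_t = 90° at Brewster incidence, θ_t = 90° − 64.75° = 25.25°.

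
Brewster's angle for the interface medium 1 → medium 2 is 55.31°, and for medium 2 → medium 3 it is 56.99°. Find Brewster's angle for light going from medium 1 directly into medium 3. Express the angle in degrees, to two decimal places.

Each Brewster angle gives a ratio: n₂/n₁ = tan 55.31° = 1.4447, n₃/n₂ = tan 56.99° = 1.5393.
n₃/n₁ = 2.2238. Then tan θ_B(1→3) = n₃/n₁, so θ_B(1→3) = arctan(2.2238) = 65.79°.

θ_B ≈ 65.79°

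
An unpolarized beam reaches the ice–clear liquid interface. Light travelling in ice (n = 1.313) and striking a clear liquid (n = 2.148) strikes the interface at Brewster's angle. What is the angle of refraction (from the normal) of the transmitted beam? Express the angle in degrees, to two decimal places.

θ_B = arctan(n₂/n₁) = arctan(2.148/1.313) = 58.56°.
At Brewster's angle the reflected and refracted rays are perpendicular, so θ_t = 90° − θ_B = 90° − 58.56° = 31.44°.

θ_t ≈ 31.44°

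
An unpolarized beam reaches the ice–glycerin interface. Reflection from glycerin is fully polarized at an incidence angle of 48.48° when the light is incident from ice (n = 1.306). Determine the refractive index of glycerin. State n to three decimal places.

n ≈ 1.475

At Brewster's angle, tan θ_B = n₂/n₁ with n₁ on the incident side (ice) and n₂ on the transmitted side (glycerin).
n₂ = n₁ tan θ_B = 1.306 × tan 48.48° = 1.475.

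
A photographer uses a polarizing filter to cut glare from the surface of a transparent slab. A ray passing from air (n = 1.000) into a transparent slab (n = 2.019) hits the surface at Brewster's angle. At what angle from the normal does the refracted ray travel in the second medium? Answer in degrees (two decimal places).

θ_t ≈ 26.35°

tan θ_B = n₂/n₁ = 2.019/1.000 = 2.0190, so θ_B = 63.65°.
The refracted ray is perpendicular to the reflected ray, so θ_t = 90° − θ_B = 26.35°.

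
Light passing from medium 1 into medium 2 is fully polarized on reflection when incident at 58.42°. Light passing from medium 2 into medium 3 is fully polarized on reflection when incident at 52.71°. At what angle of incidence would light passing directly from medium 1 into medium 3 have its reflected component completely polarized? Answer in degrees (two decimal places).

Each Brewster angle gives a ratio: n₂/n₁ = tan 58.42° = 1.6267, n₃/n₂ = tan 52.71° = 1.3132.
So n₃/n₁ = (n₂/n₁)(n₃/n₂) = 1.6267 × 1.3132 = 2.1362.
θ_B(1→3) = arctan(2.1362) = 64.91°.

θ_B ≈ 64.91°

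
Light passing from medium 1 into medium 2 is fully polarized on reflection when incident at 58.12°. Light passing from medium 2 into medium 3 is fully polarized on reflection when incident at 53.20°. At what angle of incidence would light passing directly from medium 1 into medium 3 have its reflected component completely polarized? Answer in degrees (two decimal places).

tan θ_B(1→2) = n₂/n₁ = tan 58.12° = 1.6078.
tan θ_B(2→3) = n₃/n₂ = tan 53.20° = 1.3367.
So n₃/n₁ = (n₂/n₁)(n₃/n₂) = 1.6078 × 1.3367 = 2.1492.
θ_B(1→3) = arctan(2.1492) = 65.05°.

θ_B ≈ 65.05°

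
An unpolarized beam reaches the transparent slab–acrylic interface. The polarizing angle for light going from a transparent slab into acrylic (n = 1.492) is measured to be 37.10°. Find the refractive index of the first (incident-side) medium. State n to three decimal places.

n ≈ 1.973

Brewster's law: tan θ_B = n₂/n₁ (light incident in a transparent slab, refracted into acrylic).
n₁ = n₂ / tan θ_B = 1.492 / tan 37.10° = 1.973.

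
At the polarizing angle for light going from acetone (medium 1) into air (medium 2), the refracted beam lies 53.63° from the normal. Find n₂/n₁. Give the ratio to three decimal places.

At Brewster incidence θ_B = 90° − θ_t = 90° − 53.63° = 36.37°.
tan θ_B = n₂/n₁, so n₂/n₁ = tan 36.37° = 0.736.

n₂/n₁ ≈ 0.736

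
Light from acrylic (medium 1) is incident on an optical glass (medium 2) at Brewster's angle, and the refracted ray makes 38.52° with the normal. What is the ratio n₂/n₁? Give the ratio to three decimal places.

n₂/n₁ ≈ 1.256

θ_B + θ_t = 90°, so θ_B = 90° − 38.52° = 51.48°.
Then n₂/n₁ = tan θ_B = tan 51.48° = 1.256.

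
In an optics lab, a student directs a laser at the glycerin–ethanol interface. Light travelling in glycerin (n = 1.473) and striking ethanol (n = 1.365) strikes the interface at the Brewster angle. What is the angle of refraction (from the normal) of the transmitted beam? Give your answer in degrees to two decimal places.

tan θ_B = n₂/n₁ = 1.365/1.473 = 0.9267, so θ_B = 42.82°.
Since θ_B + θ_t = 90° at Brewster incidence, θ_t = 90° − 42.82° = 47.18°.

θ_t ≈ 47.18°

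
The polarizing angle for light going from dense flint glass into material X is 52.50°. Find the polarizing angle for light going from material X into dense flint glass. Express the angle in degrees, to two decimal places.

tan θ_B' = n₁/n₂ = 1/tan θ_B, so θ_B' = 90° − θ_B.
θ_B' = 90° − 52.50° = 37.50°.

θ_B' ≈ 37.50°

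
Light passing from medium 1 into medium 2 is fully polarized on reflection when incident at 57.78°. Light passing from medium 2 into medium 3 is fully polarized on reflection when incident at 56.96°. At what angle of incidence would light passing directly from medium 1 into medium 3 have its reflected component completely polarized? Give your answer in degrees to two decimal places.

θ_B ≈ 67.71°

n₂/n₁ = tan 57.78° = 1.5867 and n₃/n₂ = tan 56.96° = 1.5375.
So n₃/n₁ = (n₂/n₁)(n₃/n₂) = 1.5867 × 1.5375 = 2.4396.
θ_B(1→3) = arctan(2.4396) = 67.71°.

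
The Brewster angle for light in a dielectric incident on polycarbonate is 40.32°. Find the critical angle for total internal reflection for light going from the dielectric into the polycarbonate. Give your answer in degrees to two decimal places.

From Brewster, n₂/n₁ = tan θ_B = tan 40.32° = 0.8487.
Then sin θ_c = n₂/n₁ = 0.8487, so θ_c = arcsin 0.8487 = 58.07°.

θ_c ≈ 58.07°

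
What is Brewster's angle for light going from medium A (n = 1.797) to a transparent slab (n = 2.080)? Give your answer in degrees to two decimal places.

The reflected p-component vanishes when tan θ_B = n₂/n₁.
Here n₂/n₁ = 2.080/1.797 = 1.1575, and Brewster's law gives tan θ_B = n₂/n₁.
θ_B = arctan(1.1575) = 49.17°.

θ_B ≈ 49.17°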